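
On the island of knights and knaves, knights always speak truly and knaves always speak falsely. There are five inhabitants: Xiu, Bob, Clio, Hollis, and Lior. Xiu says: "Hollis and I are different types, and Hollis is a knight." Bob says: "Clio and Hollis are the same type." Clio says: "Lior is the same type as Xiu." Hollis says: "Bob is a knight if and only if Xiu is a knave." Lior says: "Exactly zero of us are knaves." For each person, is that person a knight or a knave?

Xiu is a knave, Bob is a knave, Clio is a knight, Hollis is a knave, and Lior is a knave.

Suppose Xiu is a knight. Then Xiu's statement "Hollis and I are different types, and Hollis is a knight" would have to be true. Checking the 16 ways to assign the others, none is consistent with every speaker.
(For instance, with Bob=knave, Clio=knight, Hollis=knave, Lior=knave, Xiu's claim "Hollis and I are different types, and Hollis is a knight" comes out false where it would need to be true.)
So Xiu must be a knave, making "Hollis and I are different types, and Hollis is a knight" false. Taking Xiu=knave, Bob=knave, Clio=knight, Hollis=knave, Lior=knave, each remaining statement checks out:
  Bob (knave): "Clio and Hollis are the same type" — false. ✓
  Clio (knight): "Lior is the same type as Xiu" — true. ✓
  Hollis (knave): "Bob is a knight if and only if Xiu is a knave" — false. ✓
  Lior (knave): "exactly zero of us are knaves" — false. ✓
This is the unique consistent assignment.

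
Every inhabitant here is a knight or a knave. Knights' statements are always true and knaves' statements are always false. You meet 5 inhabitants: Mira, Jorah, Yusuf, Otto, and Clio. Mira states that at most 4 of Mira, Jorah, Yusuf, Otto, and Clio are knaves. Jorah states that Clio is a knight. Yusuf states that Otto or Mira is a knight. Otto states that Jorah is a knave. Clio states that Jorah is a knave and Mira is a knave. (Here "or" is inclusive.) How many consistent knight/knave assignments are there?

1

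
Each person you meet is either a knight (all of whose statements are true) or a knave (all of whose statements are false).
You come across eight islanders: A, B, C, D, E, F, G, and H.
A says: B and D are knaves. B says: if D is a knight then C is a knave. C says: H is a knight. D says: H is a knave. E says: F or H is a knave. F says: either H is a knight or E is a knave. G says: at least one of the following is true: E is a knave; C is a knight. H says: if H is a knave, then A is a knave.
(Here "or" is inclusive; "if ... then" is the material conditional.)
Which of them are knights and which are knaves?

A is a knave, B is a knight, C is a knight, D is a knave, E is a knave, F is a knight, G is a knight, and H is a knight.

A is a knave; "B and D are knaves" is False, as required.
B is a knight, so "if D is a knight then C is a knave" must be True — and it is.
As a knight, C's statement "H is a knight" should be True; it is.
As a knave, D's statement "H is a knave" should be False; it is.
As a knave, E's statement "F or H is a knave" should be False; it is.
F is a knight, and the claim "either H is a knight or E is a knave" is indeed True.
G is a knight; "at least one of the following is true: E is a knave; C is a knight" is True, as required.
H is a knight; "if H is a knave, then A is a knave" is True, as required.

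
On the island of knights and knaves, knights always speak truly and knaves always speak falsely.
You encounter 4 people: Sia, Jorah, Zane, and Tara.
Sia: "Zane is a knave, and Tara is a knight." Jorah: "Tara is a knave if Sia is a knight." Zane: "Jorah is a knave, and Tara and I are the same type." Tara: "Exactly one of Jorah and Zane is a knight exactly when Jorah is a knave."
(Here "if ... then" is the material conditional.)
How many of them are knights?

1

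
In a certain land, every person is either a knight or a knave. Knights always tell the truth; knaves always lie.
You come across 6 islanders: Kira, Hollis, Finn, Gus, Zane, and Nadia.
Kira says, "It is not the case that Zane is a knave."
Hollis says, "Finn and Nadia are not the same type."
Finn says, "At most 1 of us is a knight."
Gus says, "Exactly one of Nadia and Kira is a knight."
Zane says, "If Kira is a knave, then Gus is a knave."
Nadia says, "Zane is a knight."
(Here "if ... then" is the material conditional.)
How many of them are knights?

The unique consistent assignment is Kira=knight, Hollis=knight, Finn=knave, Gus=knave, Zane=knight, Nadia=knight.
That has 4 knights.

4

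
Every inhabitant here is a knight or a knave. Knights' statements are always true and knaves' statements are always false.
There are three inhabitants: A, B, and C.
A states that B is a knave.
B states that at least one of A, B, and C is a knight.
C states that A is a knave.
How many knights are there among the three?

2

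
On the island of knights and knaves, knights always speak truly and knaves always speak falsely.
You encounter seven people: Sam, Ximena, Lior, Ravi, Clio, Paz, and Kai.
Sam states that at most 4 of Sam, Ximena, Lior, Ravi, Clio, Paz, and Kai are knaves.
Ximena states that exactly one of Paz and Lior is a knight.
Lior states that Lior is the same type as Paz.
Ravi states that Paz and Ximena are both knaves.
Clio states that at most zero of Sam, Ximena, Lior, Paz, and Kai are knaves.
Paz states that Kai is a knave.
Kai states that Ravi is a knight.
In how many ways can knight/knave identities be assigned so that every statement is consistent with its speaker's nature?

4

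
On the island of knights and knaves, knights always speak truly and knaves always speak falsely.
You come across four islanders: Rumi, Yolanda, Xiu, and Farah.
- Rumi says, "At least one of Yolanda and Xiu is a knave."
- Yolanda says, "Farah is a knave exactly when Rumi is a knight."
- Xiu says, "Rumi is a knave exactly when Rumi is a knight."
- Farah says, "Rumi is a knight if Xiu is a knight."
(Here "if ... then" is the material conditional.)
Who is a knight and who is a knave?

Knights: Rumi and Farah. Knaves: Yolanda and Xiu.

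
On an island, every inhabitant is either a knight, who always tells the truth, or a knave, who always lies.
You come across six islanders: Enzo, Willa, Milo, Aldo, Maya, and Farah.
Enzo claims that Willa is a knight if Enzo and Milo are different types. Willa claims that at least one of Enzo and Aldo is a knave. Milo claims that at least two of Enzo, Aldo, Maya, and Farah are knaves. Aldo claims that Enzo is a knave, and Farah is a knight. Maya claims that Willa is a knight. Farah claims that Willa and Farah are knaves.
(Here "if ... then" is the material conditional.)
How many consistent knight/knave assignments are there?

1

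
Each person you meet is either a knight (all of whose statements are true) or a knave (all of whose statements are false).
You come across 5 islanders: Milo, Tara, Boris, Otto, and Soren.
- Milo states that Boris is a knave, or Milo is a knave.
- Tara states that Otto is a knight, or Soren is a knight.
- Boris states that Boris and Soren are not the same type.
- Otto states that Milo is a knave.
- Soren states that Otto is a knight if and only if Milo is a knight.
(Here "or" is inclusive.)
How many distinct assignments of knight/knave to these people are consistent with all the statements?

1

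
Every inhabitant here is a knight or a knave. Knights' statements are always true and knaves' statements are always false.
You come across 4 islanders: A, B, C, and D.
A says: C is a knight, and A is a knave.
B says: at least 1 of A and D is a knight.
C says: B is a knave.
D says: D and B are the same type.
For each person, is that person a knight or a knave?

A is a knave, B is a knight, C is a knave, and D is a knight.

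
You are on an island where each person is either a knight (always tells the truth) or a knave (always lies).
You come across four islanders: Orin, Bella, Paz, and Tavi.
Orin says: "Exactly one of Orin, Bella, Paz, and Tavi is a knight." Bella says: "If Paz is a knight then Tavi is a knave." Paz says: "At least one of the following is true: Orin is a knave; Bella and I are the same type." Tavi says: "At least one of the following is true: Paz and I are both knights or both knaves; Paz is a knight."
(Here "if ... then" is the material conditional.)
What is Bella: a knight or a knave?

Bella is a knave.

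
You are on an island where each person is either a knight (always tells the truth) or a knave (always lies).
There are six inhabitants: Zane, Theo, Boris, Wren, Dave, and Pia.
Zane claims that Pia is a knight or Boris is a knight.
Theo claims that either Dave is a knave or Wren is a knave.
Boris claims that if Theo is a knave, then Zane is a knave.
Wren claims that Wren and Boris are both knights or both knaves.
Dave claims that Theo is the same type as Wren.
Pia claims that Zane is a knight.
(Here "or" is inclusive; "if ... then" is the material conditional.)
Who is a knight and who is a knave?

Knights: Zane, Theo, Boris, and Pia. Knaves: Wren and Dave.

Zane is a knight; "Pia is a knight or Boris is a knight" is True, as required.
Theo is a knight; "either Dave is a knave or Wren is a knave" is True, as required.
Boris (knight): "if Theo is a knave, then Zane is a knave" — True. ✓
Wren (knave): "Wren and Boris are both knights or both knaves" — false. ✓
Dave (knave): "Theo is the same type as Wren" — false. ✓
As a knight, Pia's statement "Zane is a knight" should be True; it is.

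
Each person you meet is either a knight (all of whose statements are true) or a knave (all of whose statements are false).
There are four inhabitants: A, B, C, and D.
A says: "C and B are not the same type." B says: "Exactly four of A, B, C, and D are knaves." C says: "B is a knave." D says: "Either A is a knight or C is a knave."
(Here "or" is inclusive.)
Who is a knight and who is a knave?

Suppose A is a knave. Then A's statement "C and B are not the same type" would have to be false. Checking the 8 ways to assign the others, none is consistent with every speaker.
(For instance, with B=knave, C=knight, D=knight, A's claim "C and B are not the same type" comes out true where it would need to be false.)
So A must be a knight, making "C and B are not the same type" true. Taking A=knight, B=knave, C=knight, D=knight, each remaining statement checks out:
  B (knave): "exactly four of A, B, C, and D are knaves" — false. ✓
  C (knight): "B is a knave" — true. ✓
  D (knight): "either A is a knight or C is a knave" — true. ✓
This is the unique consistent assignment.

A is a knight, B is a knave, C is a knight, and D is a knight.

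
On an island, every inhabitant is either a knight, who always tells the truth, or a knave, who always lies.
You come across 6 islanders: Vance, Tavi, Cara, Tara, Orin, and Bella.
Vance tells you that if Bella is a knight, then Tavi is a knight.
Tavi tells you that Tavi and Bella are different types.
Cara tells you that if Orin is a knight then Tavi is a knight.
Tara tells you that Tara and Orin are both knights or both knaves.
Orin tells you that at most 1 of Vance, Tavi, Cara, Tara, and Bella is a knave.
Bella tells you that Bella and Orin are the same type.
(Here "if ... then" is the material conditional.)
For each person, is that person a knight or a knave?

Since Vance is a knight, "if Bella is a knight, then Tavi is a knight" needs to be True, which holds.
As a knight, Tavi's statement "Tavi and Bella are different types" should be True; it is.
Cara (knight): "if Orin is a knight then Tavi is a knight" — True. ✓
Since Tara is a knight, "Tara and Orin are both knights or both knaves" needs to be True, which holds.
Orin (knight): "at most 1 of Vance, Tavi, Cara, Tara, and Bella is a knave" — True. ✓
Bella is a knave; "Bella and Orin are the same type" is False, as required.

Vance is a knight, Tavi is a knight, Cara is a knight, Tara is a knight, Orin is a knight, and Bella is a knave.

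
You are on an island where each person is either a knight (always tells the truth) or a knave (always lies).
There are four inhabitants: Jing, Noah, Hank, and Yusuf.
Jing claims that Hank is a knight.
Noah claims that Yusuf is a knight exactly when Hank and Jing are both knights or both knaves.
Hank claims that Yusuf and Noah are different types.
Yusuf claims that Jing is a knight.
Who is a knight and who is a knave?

Jing is a knave, Noah is a knave, Hank is a knave, and Yusuf is a knave.

Jing is a knave; "Hank is a knight" is False, as required.
Noah is a knave, so "Yusuf is a knight exactly when Hank and Jing are both knights or both knaves" must be False — and it is.
Hank is a knave, so "Yusuf and Noah are different types" must be False — and it is.
Yusuf is a knave, so "Jing is a knight" must be False — and it is.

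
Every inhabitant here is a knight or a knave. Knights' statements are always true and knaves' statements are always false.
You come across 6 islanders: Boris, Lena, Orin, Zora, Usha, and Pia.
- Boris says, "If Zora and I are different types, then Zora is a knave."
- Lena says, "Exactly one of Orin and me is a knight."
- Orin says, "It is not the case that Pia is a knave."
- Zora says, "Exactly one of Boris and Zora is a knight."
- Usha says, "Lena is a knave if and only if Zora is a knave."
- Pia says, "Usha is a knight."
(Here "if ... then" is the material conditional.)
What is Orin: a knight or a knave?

Orin is a knave.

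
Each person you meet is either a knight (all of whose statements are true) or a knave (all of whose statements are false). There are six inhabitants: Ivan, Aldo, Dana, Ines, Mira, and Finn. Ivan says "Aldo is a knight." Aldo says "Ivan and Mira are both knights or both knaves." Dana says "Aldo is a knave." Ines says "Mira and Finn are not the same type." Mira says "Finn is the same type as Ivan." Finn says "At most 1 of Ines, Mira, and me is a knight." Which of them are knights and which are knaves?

Ivan is a knave, Aldo is a knave, Dana is a knight, Ines is a knight, Mira is a knight, and Finn is a knave.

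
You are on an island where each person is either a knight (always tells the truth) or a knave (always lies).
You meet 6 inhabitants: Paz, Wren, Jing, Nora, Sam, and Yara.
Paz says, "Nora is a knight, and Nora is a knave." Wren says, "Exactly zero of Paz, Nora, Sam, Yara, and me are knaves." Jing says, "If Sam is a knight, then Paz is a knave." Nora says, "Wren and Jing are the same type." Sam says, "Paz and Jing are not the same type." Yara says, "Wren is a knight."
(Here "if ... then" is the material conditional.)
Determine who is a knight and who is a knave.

Paz is a knave, Wren is a knave, Jing is a knight, Nora is a knave, Sam is a knight, and Yara is a knave.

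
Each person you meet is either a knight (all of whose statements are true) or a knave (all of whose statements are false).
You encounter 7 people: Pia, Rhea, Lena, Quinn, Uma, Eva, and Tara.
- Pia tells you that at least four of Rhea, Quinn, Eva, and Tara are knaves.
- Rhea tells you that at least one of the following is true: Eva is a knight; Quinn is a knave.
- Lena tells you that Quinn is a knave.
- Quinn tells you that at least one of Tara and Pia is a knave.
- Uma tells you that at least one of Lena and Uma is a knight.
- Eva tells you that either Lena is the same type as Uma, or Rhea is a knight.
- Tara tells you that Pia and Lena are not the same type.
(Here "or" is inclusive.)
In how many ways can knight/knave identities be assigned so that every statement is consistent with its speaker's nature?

Consistent assignments:
  Pia=knave, Rhea=knight, Lena=knave, Quinn=knight, Uma=knight, Eva=knight, Tara=knave
  Pia=knave, Rhea=knight, Lena=knave, Quinn=knight, Uma=knave, Eva=knight, Tara=knave
  Pia=knave, Rhea=knave, Lena=knave, Quinn=knight, Uma=knight, Eva=knave, Tara=knave

3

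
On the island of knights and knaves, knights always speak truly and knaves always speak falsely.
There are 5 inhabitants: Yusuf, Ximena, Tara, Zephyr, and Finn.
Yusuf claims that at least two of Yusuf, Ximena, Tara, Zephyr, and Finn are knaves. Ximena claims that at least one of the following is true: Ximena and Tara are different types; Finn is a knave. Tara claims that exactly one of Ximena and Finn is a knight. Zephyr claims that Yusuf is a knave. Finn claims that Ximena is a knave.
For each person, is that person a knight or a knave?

Yusuf is a knight, Ximena is a knight, Tara is a knight, Zephyr is a knave, and Finn is a knave.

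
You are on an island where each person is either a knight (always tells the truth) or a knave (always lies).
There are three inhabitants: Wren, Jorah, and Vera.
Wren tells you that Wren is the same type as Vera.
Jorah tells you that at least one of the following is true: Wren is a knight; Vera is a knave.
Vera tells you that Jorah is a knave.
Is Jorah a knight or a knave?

Jorah is a knave.

Consistent assignments: {Wren=knave, Jorah=knave, Vera=knight}
In every consistent assignment, Jorah is a knave.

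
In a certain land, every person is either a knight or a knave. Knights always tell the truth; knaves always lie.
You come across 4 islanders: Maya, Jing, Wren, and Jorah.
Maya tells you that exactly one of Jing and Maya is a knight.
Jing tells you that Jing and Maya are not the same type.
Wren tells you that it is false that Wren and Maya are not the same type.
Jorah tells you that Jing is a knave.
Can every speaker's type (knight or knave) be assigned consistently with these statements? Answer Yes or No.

Checking all 16 assignments, each has at least one speaker whose statement's truth value contradicts their type.

No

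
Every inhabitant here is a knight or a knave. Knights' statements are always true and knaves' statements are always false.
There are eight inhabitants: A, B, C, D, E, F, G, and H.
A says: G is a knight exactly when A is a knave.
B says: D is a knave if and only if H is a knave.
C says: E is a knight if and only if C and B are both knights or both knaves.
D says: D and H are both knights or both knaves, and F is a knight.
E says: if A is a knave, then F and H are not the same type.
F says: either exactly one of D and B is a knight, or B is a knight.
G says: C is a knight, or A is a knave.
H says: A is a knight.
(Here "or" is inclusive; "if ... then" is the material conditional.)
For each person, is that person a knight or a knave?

A is a knight, so "G is a knight exactly when A is a knave" must be True — and it is.
Since B is a knight, "D is a knave if and only if H is a knave" needs to be True, which holds.
As a knave, C's statement "E is a knight if and only if C and B are both knights or both knaves" should be false; it is.
As a knight, D's statement "D and H are both knights or both knaves, and F is a knight" should be True; it is.
Since E is a knight, "if A is a knave, then F and H are not the same type" needs to be True, which holds.
F is a knight, and the claim "either exactly one of D and B is a knight, or B is a knight" is indeed True.
Since G is a knave, "C is a knight, or A is a knave" needs to be false, which holds.
H is a knight; "A is a knight" is True, as required.

A is a knight, B is a knight, C is a knave, D is a knight, E is a knight, F is a knight, G is a knave, and H is a knight.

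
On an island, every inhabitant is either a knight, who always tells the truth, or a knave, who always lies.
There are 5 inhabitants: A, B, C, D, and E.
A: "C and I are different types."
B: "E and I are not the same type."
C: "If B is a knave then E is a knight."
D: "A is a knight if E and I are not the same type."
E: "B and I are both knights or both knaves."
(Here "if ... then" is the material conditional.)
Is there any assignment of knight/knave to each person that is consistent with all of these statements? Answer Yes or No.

No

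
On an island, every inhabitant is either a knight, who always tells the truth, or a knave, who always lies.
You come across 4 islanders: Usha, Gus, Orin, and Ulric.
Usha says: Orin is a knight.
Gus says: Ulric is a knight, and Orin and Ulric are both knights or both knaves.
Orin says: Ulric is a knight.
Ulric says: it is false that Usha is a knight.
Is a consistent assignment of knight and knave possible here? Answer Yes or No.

No

Checking all 16 assignments, each has at least one speaker whose statement's truth value contradicts their type.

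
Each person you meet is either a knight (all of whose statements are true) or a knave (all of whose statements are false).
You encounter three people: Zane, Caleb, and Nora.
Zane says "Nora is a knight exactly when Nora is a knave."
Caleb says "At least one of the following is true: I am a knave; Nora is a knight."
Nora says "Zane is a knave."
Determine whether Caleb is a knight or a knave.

Caleb is a knight.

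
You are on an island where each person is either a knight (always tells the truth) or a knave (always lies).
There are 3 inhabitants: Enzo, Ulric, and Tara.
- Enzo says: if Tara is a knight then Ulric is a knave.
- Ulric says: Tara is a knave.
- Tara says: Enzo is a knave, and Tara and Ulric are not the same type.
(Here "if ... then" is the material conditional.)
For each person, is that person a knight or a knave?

Enzo is a knight, Ulric is a knight, and Tara is a knave.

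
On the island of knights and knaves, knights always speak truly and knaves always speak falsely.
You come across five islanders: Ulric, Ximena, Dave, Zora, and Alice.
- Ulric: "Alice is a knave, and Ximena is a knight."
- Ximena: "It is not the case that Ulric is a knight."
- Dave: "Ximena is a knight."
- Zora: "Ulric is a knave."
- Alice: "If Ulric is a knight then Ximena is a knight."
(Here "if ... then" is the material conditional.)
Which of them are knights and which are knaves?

Ulric is a knave, Ximena is a knight, Dave is a knight, Zora is a knight, and Alice is a knight.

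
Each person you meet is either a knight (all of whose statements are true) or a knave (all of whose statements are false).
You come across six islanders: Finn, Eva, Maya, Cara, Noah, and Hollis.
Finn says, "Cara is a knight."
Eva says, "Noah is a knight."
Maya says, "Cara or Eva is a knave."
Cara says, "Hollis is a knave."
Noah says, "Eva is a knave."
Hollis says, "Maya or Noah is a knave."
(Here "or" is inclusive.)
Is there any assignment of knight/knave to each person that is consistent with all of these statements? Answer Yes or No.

No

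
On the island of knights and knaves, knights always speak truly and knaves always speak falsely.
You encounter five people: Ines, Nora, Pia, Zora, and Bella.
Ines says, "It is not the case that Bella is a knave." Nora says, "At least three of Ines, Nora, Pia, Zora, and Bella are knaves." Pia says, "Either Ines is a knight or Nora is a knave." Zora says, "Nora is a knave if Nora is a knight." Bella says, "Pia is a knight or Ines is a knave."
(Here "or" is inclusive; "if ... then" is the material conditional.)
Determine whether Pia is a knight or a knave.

Pia is a knight.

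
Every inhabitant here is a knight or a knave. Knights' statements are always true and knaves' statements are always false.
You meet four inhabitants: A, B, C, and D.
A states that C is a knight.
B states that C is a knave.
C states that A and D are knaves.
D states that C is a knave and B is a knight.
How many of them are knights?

2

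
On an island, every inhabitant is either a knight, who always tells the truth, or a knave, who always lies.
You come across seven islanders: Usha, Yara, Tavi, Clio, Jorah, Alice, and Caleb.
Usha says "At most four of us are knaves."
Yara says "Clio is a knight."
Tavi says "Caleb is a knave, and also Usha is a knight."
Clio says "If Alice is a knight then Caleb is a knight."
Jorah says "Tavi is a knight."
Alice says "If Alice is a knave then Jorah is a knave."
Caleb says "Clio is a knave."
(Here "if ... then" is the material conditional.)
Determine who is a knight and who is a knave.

Usha is a knight, Yara is a knight, Tavi is a knight, Clio is a knight, Jorah is a knight, Alice is a knave, and Caleb is a knave.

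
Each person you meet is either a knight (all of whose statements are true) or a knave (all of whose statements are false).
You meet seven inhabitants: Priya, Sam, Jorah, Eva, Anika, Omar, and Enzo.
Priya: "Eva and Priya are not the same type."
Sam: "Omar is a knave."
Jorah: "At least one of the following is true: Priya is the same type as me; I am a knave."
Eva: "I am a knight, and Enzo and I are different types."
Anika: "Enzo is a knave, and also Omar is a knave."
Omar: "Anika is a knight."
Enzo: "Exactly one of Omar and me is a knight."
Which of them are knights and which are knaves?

Priya is a knight, Sam is a knight, Jorah is a knight, Eva is a knave, Anika is a knave, Omar is a knave, and Enzo is a knight.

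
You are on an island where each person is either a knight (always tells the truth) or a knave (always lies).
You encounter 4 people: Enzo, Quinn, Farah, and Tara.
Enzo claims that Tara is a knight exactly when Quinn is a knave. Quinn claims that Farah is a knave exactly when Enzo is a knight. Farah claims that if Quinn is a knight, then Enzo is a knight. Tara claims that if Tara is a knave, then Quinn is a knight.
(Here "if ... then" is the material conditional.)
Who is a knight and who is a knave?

Knights: Enzo, Farah, and Tara. Knaves: Quinn.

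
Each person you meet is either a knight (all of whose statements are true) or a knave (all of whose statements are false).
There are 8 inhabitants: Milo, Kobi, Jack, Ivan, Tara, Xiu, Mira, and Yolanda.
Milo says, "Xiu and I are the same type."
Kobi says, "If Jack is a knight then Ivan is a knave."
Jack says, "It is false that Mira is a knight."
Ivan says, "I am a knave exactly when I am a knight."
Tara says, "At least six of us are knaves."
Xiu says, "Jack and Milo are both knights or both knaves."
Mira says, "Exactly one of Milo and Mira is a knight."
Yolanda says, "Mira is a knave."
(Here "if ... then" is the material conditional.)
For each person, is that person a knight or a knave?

Milo is a knave, Kobi is a knight, Jack is a knave, Ivan is a knave, Tara is a knave, Xiu is a knight, Mira is a knight, and Yolanda is a knave.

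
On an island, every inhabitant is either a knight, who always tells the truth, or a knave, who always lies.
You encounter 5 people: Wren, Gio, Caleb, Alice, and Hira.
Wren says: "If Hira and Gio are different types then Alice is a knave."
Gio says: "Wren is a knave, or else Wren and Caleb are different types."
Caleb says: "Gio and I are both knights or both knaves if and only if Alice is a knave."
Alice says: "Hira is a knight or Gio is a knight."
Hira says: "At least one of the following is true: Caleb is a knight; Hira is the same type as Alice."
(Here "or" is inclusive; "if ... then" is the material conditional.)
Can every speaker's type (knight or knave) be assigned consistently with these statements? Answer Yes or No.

No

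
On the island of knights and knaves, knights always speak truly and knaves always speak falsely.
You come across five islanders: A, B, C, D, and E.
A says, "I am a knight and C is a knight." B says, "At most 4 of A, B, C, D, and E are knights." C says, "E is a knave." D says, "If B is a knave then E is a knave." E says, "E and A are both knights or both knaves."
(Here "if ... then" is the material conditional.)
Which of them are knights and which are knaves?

A is a knight, B is a knight, C is a knight, D is a knight, and E is a knave.

A (knight): "I am a knight and C is a knight" — True. ✓
Since B is a knight, "at most 4 of A, B, C, D, and E are knights" needs to be True, which holds.
As a knight, C's statement "E is a knave" should be True; it is.
D is a knight; "if B is a knave then E is a knave" is True, as required.
E is a knave; "E and A are both knights or both knaves" is false, as required.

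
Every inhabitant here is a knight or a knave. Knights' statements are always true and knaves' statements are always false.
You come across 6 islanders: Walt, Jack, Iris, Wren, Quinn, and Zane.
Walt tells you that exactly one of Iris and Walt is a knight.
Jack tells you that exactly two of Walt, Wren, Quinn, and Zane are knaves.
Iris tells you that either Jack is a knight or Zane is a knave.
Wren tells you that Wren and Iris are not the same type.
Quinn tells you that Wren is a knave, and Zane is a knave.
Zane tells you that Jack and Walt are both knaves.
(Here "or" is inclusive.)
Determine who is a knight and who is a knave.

Walt is a knave, and the claim "exactly one of Iris and Walt is a knight" is indeed False.
Jack is a knave, and the claim "exactly two of Walt, Wren, Quinn, and Zane are knaves" is indeed False.
Since Iris is a knave, "either Jack is a knight or Zane is a knave" needs to be False, which holds.
As a knave, Wren's statement "Wren and Iris are not the same type" should be False; it is.
Since Quinn is a knave, "Wren is a knave, and Zane is a knave" needs to be False, which holds.
Zane (knight): "Jack and Walt are both knaves" — true. ✓

Walt is a knave, Jack is a knave, Iris is a knave, Wren is a knave, Quinn is a knave, and Zane is a knight.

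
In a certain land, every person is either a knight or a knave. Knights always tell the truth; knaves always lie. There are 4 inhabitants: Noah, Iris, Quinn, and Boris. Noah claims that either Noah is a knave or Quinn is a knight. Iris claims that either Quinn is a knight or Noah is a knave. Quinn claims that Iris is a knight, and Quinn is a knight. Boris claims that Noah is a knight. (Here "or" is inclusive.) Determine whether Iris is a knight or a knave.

Consistent assignments: {Noah=knight, Iris=knight, Quinn=knight, Boris=knight}
In every consistent assignment, Iris is a knight.

Iris is a knight.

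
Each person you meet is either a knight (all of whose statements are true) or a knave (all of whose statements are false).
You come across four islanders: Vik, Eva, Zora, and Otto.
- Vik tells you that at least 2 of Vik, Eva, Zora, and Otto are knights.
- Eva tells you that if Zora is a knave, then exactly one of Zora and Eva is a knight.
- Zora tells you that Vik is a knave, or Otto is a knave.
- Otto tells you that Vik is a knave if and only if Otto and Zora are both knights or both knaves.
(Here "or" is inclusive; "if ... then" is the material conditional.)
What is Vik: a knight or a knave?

Vik is a knight.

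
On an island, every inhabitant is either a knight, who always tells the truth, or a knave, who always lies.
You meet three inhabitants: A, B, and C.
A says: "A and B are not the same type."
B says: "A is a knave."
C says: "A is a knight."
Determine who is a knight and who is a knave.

Knights: A and C. Knaves: B.

Suppose A is a knave. Then A's statement "A and B are not the same type" would have to be false. Checking the 4 ways to assign the others, none is consistent with every speaker.
(For instance, with B=knave, C=knight, B's claim "A is a knave" comes out true where it would need to be false.)
So A must be a knight, making "A and B are not the same type" true. Taking A=knight, B=knave, C=knight, each remaining statement checks out:
  B (knave): "A is a knave" — false. ✓
  C (knight): "A is a knight" — true. ✓
This is the unique consistent assignment.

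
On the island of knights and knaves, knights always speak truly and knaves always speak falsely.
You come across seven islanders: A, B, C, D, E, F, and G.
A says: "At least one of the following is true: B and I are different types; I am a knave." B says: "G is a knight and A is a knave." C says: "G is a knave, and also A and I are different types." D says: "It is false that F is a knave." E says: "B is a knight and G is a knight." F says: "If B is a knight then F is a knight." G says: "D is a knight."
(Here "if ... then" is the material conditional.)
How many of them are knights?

The unique consistent assignment is A=knight, B=knave, C=knave, D=knight, E=knave, F=knight, G=knight.
That has 4 knights.

4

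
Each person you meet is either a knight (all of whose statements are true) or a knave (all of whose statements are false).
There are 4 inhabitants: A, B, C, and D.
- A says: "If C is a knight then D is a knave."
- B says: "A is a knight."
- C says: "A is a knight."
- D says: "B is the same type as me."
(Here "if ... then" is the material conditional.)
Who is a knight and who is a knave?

A is a knight, B is a knight, C is a knight, and D is a knave.

Suppose A is a knave. Then A's statement "if C is a knight then D is a knave" would have to be false. Checking the 8 ways to assign the others, none is consistent with every speaker.
(For instance, with B=knight, C=knight, D=knave, A's claim "if C is a knight then D is a knave" comes out true where it would need to be false.)
So A must be a knight, making "if C is a knight then D is a knave" true. Taking A=knight, B=knight, C=knight, D=knave, each remaining statement checks out:
  B (knight): "A is a knight" — true. ✓
  C (knight): "A is a knight" — true. ✓
  D (knave): "B is the same type as me" — false. ✓
This is the unique consistent assignment.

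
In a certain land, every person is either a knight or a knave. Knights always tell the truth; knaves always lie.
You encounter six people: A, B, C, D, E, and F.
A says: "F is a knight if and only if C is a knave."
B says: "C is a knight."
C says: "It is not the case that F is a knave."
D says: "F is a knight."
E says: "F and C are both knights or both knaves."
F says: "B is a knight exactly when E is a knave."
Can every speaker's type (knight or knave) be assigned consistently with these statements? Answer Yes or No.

No

Checking all 64 assignments, each has at least one speaker whose statement's truth value contradicts their type.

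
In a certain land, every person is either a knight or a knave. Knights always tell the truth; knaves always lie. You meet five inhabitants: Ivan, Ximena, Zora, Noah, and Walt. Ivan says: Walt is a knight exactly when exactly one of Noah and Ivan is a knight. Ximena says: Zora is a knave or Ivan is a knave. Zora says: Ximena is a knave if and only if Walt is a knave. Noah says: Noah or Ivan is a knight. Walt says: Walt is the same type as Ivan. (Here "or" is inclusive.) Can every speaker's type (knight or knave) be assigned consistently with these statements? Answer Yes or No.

Yes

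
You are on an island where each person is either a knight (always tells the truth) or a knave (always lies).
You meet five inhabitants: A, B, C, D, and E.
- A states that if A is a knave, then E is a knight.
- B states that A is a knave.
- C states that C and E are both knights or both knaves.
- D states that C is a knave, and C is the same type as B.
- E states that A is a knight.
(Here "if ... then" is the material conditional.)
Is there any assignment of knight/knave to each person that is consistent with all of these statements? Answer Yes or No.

Yes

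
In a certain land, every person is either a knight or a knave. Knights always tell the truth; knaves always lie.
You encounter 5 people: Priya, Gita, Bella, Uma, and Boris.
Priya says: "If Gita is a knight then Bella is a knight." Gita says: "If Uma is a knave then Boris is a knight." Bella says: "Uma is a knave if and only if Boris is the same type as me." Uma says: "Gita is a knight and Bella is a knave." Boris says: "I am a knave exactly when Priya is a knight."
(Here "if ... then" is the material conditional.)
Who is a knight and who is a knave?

Priya is a knave, Gita is a knight, Bella is a knave, Uma is a knight, and Boris is a knave.

Suppose Priya is a knight. Then Priya's statement "if Gita is a knight then Bella is a knight" would have to be true. Checking the 16 ways to assign the others, none is consistent with every speaker.
(For instance, with Gita=knight, Bella=knave, Uma=knight, Boris=knave, Priya's claim "if Gita is a knight then Bella is a knight" comes out false where it would need to be true.)
So Priya must be a knave, making "if Gita is a knight then Bella is a knight" false. Taking Priya=knave, Gita=knight, Bella=knave, Uma=knight, Boris=knave, each remaining statement checks out:
  Gita (knight): "if Uma is a knave then Boris is a knight" — true. ✓
  Bella (knave): "Uma is a knave if and only if Boris is the same type as me" — false. ✓
  Uma (knight): "Gita is a knight and Bella is a knave" — true. ✓
  Boris (knave): "I am a knave exactly when Priya is a knight" — false. ✓
This is the unique consistent assignment.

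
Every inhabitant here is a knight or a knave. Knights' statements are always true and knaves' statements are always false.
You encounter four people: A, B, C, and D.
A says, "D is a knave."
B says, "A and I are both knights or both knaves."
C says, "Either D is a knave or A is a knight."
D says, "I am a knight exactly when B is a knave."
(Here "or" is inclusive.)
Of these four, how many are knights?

The unique consistent assignment is A=knight, B=knave, C=knight, D=knave.
That has 2 knights.

2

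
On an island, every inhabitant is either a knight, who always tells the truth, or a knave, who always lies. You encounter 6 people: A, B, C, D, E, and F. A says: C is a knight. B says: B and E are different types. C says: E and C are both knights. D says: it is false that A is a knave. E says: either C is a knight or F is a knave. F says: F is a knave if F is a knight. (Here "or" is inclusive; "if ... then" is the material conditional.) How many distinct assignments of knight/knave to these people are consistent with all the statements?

0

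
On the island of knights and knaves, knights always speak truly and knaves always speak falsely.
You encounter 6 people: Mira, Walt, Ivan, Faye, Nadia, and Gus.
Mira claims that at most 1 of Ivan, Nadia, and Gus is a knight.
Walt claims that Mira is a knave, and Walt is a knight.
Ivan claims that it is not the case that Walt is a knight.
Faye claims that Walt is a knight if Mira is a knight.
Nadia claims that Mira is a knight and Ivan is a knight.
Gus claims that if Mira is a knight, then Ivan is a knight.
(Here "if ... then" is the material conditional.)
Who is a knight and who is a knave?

Mira is a knave, Walt is a knave, Ivan is a knight, Faye is a knight, Nadia is a knave, and Gus is a knight.

Mira is a knave, so "at most 1 of Ivan, Nadia, and Gus is a knight" must be false — and it is.
As a knave, Walt's statement "Mira is a knave, and Walt is a knight" should be false; it is.
Ivan (knight): "it is not the case that Walt is a knight" — true. ✓
As a knight, Faye's statement "Walt is a knight if Mira is a knight" should be true; it is.
Nadia (knave): "Mira is a knight and Ivan is a knight" — false. ✓
Gus is a knight, so "if Mira is a knight, then Ivan is a knight" must be true — and it is.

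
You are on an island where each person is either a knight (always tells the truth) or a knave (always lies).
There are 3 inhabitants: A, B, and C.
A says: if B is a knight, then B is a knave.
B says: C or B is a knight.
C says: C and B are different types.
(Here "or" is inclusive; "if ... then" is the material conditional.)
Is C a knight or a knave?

C is a knave.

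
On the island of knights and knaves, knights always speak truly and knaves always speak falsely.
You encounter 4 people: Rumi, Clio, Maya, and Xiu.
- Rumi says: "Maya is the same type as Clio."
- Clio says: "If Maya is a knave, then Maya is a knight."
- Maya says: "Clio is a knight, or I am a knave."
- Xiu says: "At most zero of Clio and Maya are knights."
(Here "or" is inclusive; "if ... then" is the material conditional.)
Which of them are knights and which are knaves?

Rumi is a knight, Clio is a knight, Maya is a knight, and Xiu is a knave.

Rumi is a knight, so "Maya is the same type as Clio" must be True — and it is.
Since Clio is a knight, "if Maya is a knave, then Maya is a knight" needs to be True, which holds.
As a knight, Maya's statement "Clio is a knight, or I am a knave" should be True; it is.
Since Xiu is a knave, "at most zero of Clio and Maya are knights" needs to be False, which holds.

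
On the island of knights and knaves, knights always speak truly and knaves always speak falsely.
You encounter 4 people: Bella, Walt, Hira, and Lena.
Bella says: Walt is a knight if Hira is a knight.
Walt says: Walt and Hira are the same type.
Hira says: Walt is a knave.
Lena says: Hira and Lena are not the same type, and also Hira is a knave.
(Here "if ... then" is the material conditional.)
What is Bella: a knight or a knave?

Consistent assignments: {Bella=knave, Walt=knave, Hira=knight, Lena=knave}
In every consistent assignment, Bella is a knave.

Bella is a knave.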